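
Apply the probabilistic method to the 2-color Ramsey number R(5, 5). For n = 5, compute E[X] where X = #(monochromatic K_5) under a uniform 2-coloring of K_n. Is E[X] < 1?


E[X] = C(5, 5) · 2^{1 − 10} = 1 · 2^{−9} = 1/512.
As a reduced fraction: E[X] = 1/512 ≈ 0.00195.
Is E[X] < 1? YES.
Since E[X] < 1, there exists a 2-coloring of K_{5} with no monochromatic K_5; hence R(5, 5) > 5.

E[X] = 1/512 ≈ 0.00195; E[X] < 1, so R(5, 5) > 5.


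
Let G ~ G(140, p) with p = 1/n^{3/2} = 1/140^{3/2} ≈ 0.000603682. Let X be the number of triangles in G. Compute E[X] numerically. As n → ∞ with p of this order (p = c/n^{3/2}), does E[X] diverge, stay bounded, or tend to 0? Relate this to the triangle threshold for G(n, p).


Number of potential triangles: C(140, 3) = 447580.
Each occurs with probability p³ ≈ (0.000603682)³ ≈ 2.20000587e-10.
By linearity: E[X] = C(140, 3)·p³ ≈ 447580 · 2.20000587e-10 ≈ 0.000098.
Since α = 3/2 > 1, p = c/n^{3/2} = o(1/n) is below the triangle threshold p ~ 1/n. Asymptotically E[X] ~ (c³/6)·n^{3(1−α)} = (1³/6)·n^{-1.5} → 0, so by Markov's inequality G has no triangles w.h.p.

E[X] ≈ 0.000098; in regime p = Θ(1/n^{3/2}) E[X] tends to 0 (below the triangle threshold p ~ 1/n).


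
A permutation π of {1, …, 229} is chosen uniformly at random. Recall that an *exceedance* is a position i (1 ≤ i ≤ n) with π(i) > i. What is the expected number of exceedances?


Write X = Σ_{i=1}^{229} X_i, where X_i = 1_{π(i) > i}.
For each fixed i, π(i) is uniform over {1, …, 229} (marginal of a uniform permutation), so P[π(i) > i] = (n − i)/n. Summing: Σ_{i=1}^{229} (n − i)/n = (0 + 1 + … + 228)/229 = 229(229 − 1)/(2·229) = (229 − 1)/2.
Hence E[X] = Σ_{i=1}^{229} (229 − i)/229 = 114 ≈ 114.00000.

E[X] = 114 = 114.00000.


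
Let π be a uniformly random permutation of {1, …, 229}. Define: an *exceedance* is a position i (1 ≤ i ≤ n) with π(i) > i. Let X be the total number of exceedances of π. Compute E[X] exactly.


Write X = Σ_{i=1}^{229} X_i, where X_i = 1_{π(i) > i}.
For each fixed i, π(i) is uniform over {1, …, 229} (marginal of a uniform permutation), so P[π(i) > i] = (n − i)/n. Summing: Σ_{i=1}^{229} (n − i)/n = (0 + 1 + … + 228)/229 = 229(229 − 1)/(2·229) = (229 − 1)/2.
Hence E[X] = Σ_{i=1}^{229} (229 − i)/229 = 114 ≈ 114.00000.

E[X] = 114 = 114.00000.


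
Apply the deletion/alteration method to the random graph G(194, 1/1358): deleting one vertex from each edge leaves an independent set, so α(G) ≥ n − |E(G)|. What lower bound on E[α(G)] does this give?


E[|E(G)|] = C(194, 2)·p = 18721 · (1/1358) = 193/14.
E[α(G)] ≥ n − E[|E(G)|] = 194 − 193/14 = 2523/14.
Numerically: ≈ 180.214.
(This is only a lower bound; the true E[α(G)] may be larger.)

E[α(G)] ≥ 2523/14 ≈ 180.214.


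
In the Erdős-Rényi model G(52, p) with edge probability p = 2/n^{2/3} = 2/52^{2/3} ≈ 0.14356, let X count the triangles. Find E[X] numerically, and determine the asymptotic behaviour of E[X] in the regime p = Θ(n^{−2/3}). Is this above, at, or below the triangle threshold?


Number of potential triangles: C(52, 3) = 22100.
Each occurs with probability p³ ≈ (0.14356)³ ≈ 2.9585799e-03.
By linearity: E[X] = C(52, 3)·p³ ≈ 22100 · 2.9585799e-03 ≈ 65.38462.
Since α = 2/3 < 1, p = c/n^{2/3} ≫ 1/n is above the triangle threshold p ~ 1/n. Asymptotically E[X] ~ (c³/6)·n^{3(1−α)} = (2³/6)·n^{1} → ∞; triangles are abundant w.h.p.

E[X] ≈ 65.38462; in regime p = Θ(1/n^{2/3}) E[X] diverges (above the triangle threshold p ~ 1/n).


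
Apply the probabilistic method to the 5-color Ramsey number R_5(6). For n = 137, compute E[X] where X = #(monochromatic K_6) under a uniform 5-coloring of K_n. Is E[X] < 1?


E[X] = C(137, 6) · 5^{1 − 15} = 8218472724 · 5^{−14} = 8218472724/6103515625.
As a reduced fraction: E[X] = 8218472724/6103515625 ≈ 1.346515.
Is E[X] < 1? NO.
Since E[X] ≥ 1, the first-moment bound is inconclusive at n = 137; it does NOT by itself certify R_5(6) > 137.

E[X] = 8218472724/6103515625 ≈ 1.346515; E[X] ≥ 1; first-moment method inconclusive here.


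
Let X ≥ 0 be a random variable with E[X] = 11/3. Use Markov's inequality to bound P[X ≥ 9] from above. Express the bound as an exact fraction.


μ = E[X] = 11/3, a = 9.
Markov: P[X ≥ 9] ≤ μ/a = (11/3)/9 = 11/27.
Numerically: ≈ 0.407407.
(Since a = 9 > μ = 3.666667, the bound 11/27 is < 1 and informative.)

P[X ≥ 9] ≤ 11/27 ≈ 0.407407.


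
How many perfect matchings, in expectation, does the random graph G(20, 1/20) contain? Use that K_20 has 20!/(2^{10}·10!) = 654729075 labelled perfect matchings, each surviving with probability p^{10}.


K_20 has 20!/(2^{10}·10!) = 654729075 labelled perfect matchings.
For each such perfect matching H, let X_H = 1 if all 10 edges of H are present in G. Then P[X_H = 1] = p^{10} = (1/20)^{10} = 1/10240000000000.
By linearity of expectation: E[X] = Σ_H E[X_H] = 654729075 · p^{10} = 654729075 · 1/10240000000000 = 26189163/409600000000.
Numerically: E[X] ≈ 6.39e-05.

E[X] = 654729075 · (1/20)^{10} = 26189163/409600000000 ≈ 6.39e-05.


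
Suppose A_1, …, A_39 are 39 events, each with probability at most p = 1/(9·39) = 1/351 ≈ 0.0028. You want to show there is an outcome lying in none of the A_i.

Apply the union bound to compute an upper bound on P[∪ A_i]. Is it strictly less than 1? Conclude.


Union bound: P[∪_{i=1}^{39} A_i] ≤ Σ_i P[A_i] ≤ 39·p = 39·(1/351) = 1/9.
Numerically: 1/9 ≈ 0.1111.
Is 1/9 < 1? YES.
Since P[∪ A_i] ≤ 1/9 < 1, the complement has P[∩ A_i^c] ≥ 1 − 1/9 = 8/9 > 0, so some outcome avoids every A_i.

39·p = 1/9 ≈ 0.1111; existence CERTIFIED by the union bound.


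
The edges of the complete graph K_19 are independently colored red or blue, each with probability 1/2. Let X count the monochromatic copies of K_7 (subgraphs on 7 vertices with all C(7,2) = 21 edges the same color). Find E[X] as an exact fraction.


Let X = Σ_S X_S over the C(19, 7) = 50388 subsets S of size 7, where X_S = 1 if the K_7 on S is monochromatic.
For a fixed S, the K_7 on S has C(7, 2) = 21 edges. P[all 21 edges red] = (1/2)^21, and likewise for blue, so P[monochromatic] = 2·(1/2)^21 = 2^{1 − 21} = 1/1048576.
By linearity: E[X] = C(19, 7) · 2^{1 − 21} = 50388 · 1/1048576 = 12597/262144.
Numerically: E[X] ≈ 0.04805.

E[X] = C(19,7)·2^(1−C(7,2)) = 12597/262144 ≈ 0.04805.


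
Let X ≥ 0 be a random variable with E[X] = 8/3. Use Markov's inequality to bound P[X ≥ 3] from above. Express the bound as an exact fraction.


μ = E[X] = 8/3, a = 3.
Markov: P[X ≥ 3] ≤ μ/a = (8/3)/3 = 8/9.
Numerically: ≈ 0.88889.
(Since a = 3 > μ = 2.66667, the bound 8/9 is < 1 and informative.)

P[X ≥ 3] ≤ 8/9 ≈ 0.88889.


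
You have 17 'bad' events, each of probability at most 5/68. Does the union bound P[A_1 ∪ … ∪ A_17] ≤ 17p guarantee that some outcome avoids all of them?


Union bound: P[∪_{i=1}^{17} A_i] ≤ Σ_i P[A_i] ≤ 17·p = 17·(5/68) = 5/4.
Numerically: 5/4 ≈ 1.250000.
Is 5/4 < 1? NO.
Since the bound 5/4 is ≥ 1, the union bound is uninformative here; it does NOT by itself certify existence.

17·p = 5/4 ≈ 1.250000; existence NOT certified by the union bound.


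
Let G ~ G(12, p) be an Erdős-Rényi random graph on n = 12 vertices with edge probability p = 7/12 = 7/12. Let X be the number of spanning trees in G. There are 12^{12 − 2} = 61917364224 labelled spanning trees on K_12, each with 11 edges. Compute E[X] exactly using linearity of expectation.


K_12 has 12^{12 − 2} = 61917364224 labelled spanning trees.
For each such spanning tree H, let X_H = 1 if all 11 edges of H are present in G. Then P[X_H = 1] = p^{11} = (7/12)^{11} = 1977326743/743008370688.
Summing the indicators: E[X] = Σ_H E[X_H] = 61917364224 · p^{11} = 61917364224 · 1977326743/743008370688 = 1977326743/12.
Numerically: E[X] ≈ 1.65e+08.

E[X] = 61917364224 · (7/12)^{11} = 1977326743/12 ≈ 1.65e+08.


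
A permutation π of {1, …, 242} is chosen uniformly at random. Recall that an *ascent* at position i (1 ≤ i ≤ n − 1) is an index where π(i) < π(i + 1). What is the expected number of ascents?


Write X = Σ X_I over i = 1, …, 241, with X_I the indicator of one ascent.
There are 241 indicators.
For each fixed i, the pair (π(i), π(i+1)) is a uniformly random ordered pair of distinct values from {1, …, 242}; by symmetry P[π(i) < π(i+1)] = 1/2.
By linearity: E[X] = 241 · (1/2) = (242 − 1) · (1/2) = 241/2 ≈ 120.500000.

E[X] = 241/2 = 120.500000.


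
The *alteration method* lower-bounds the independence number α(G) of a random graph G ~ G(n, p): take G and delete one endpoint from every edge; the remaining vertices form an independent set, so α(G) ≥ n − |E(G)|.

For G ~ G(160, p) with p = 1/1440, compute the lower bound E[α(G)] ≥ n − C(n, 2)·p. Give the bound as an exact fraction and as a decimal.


E[|E(G)|] = C(160, 2)·p = 12720 · (1/1440) = 53/6.
E[α(G)] ≥ n − E[|E(G)|] = 160 − 53/6 = 907/6.
Numerically: ≈ 151.1667.
(This is only a lower bound; the true E[α(G)] may be larger.)

E[α(G)] ≥ 907/6 ≈ 151.1667.


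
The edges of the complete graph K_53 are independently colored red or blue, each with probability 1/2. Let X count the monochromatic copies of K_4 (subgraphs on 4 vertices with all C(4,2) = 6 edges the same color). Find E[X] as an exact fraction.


Let X = Σ_S X_S over the C(53, 4) = 292825 subsets S of size 4, where X_S = 1 if the K_4 on S is monochromatic.
For a fixed S, the K_4 on S has C(4, 2) = 6 edges. P[all 6 edges red] = (1/2)^6, and likewise for blue, so P[monochromatic] = 2·(1/2)^6 = 2^{1 − 6} = 1/32.
Summing: E[X] = C(53, 4) · 2^{1 − 6} = 292825 · 1/32 = 292825/32.
Numerically: E[X] ≈ 9150.781.

E[X] = C(53,4)·2^(1−C(4,2)) = 292825/32 ≈ 9150.781.


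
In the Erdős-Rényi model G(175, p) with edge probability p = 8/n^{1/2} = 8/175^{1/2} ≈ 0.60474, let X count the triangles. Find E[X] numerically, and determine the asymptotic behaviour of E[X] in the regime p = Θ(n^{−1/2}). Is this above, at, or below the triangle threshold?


Number of potential triangles: C(175, 3) = 877975.
Each occurs with probability p³ ≈ (0.60474)³ ≈ 2.2116321e-01.
By linearity: E[X] = C(175, 3)·p³ ≈ 877975 · 2.2116321e-01 ≈ 194175.77074.
Since α = 1/2 < 1, p = c/n^{1/2} ≫ 1/n is above the triangle threshold p ~ 1/n. Asymptotically E[X] ~ (c³/6)·n^{3(1−α)} = (8³/6)·n^{1.5} → ∞; triangles are abundant w.h.p.

E[X] ≈ 194175.77074; in regime p = Θ(1/n^{1/2}) E[X] diverges (above the triangle threshold p ~ 1/n).


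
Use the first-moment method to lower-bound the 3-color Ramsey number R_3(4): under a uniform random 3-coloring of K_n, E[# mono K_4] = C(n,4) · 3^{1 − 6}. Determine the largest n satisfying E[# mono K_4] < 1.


We need C(n, 4) · 3^{1 − 6} < 1, i.e. C(n, 4) < 3^{6 − 1} = 243.
Check values of n near the boundary:
  n = 5: C(5, 4) = 5; 5 < 243? YES
  n = 6: C(6, 4) = 15; 15 < 243? YES
  n = 7: C(7, 4) = 35; 35 < 243? YES
  n = 8: C(8, 4) = 70; 70 < 243? YES
  n = 9: C(9, 4) = 126; 126 < 243? YES
  n = 10: C(10, 4) = 210; 210 < 243? YES
  n = 11: C(11, 4) = 330; 330 < 243? NO
The largest n with C(n, 4) < 243 is n = 10 (where E[X] = 70/81 ≈ 0.864198). Hence R_3(4) > 10, i.e. R_3(4) ≥ 11.

Largest n = 10; hence R_3(4) > 10.


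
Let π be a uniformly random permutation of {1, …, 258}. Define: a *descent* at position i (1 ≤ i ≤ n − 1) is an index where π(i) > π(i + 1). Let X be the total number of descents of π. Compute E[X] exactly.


Write X = Σ X_I over i = 1, …, 257, with X_I the indicator of one descent.
There are 257 indicators.
For each fixed i, the pair (π(i), π(i+1)) is a uniformly random ordered pair of distinct values from {1, …, 258}; by symmetry P[π(i) > π(i+1)] = 1/2.
By linearity: E[X] = 257 · (1/2) = (258 − 1) · (1/2) = 257/2 ≈ 128.500000.

E[X] = 257/2 = 128.500000.


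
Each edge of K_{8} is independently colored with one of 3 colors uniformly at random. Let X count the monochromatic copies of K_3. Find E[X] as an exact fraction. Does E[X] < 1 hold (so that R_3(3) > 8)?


E[X] = C(8, 3) · 3^{1 − 3} = 56 · 3^{−2} = 56/9.
As a reduced fraction: E[X] = 56/9 ≈ 6.222222.
Is E[X] < 1? NO.
Since E[X] ≥ 1, the first-moment bound is inconclusive at n = 8; it does NOT by itself certify R_3(3) > 8.

E[X] = 56/9 ≈ 6.222222; E[X] ≥ 1; first-moment method inconclusive here.


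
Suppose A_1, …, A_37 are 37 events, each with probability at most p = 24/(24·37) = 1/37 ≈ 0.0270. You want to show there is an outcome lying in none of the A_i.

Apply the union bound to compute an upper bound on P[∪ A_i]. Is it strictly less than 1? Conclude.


Union bound: P[∪_{i=1}^{37} A_i] ≤ Σ_i P[A_i] ≤ 37·p = 37·(1/37) = 1.
Numerically: 1 ≈ 1.0000.
Is 1 < 1? NO.
Since the bound 1 is ≥ 1, the union bound is uninformative here; it does NOT by itself certify existence.

37·p = 1 ≈ 1.0000; existence NOT certified by the union bound.


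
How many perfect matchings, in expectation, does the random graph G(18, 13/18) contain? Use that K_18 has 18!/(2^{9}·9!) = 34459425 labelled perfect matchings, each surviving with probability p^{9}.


K_18 has 18!/(2^{9}·9!) = 34459425 labelled perfect matchings.
For each such perfect matching H, let X_H = 1 if all 9 edges of H are present in G. Then P[X_H = 1] = p^{9} = (13/18)^{9} = 10604499373/198359290368.
By linearity: E[X] = Σ_H E[X_H] = 34459425 · p^{9} = 34459425 · 10604499373/198359290368 = 4511419145758525/2448880128.
Numerically: E[X] ≈ 1.84224e+06.

E[X] = 34459425 · (13/18)^{9} = 4511419145758525/2448880128 ≈ 1.84224e+06.


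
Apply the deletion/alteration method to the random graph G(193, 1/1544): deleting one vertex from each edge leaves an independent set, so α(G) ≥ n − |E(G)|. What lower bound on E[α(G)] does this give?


E[|E(G)|] = C(193, 2)·p = 18528 · (1/1544) = 12.
E[α(G)] ≥ n − E[|E(G)|] = 193 − 12 = 181.
Numerically: ≈ 181.000000.
(This is only a lower bound; the true E[α(G)] may be larger.)

E[α(G)] ≥ 181 ≈ 181.000000.


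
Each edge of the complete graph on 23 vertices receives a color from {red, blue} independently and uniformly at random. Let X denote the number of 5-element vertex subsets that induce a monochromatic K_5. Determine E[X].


Let X = Σ_S X_S over the C(23, 5) = 33649 subsets S of size 5, where X_S = 1 if the K_5 on S is monochromatic.
For a fixed S, the K_5 on S has C(5, 2) = 10 edges. P[all 10 edges red] = (1/2)^10, and likewise for blue, so P[monochromatic] = 2·(1/2)^10 = 2^{1 − 10} = 1/512.
By linearity of expectation: E[X] = C(23, 5) · 2^{1 − 10} = 33649 · 1/512 = 33649/512.
Numerically: E[X] ≈ 65.720703.

E[X] = C(23,5)·2^(1−C(5,2)) = 33649/512 ≈ 65.720703.


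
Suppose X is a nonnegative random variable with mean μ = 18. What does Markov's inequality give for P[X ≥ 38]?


μ = E[X] = 18, a = 38.
Markov: P[X ≥ 38] ≤ μ/a = (18)/38 = 9/19.
Numerically: ≈ 0.4737.
(Since a = 38 > μ = 18.0000, the bound 9/19 is < 1 and informative.)

P[X ≥ 38] ≤ 9/19 ≈ 0.4737.


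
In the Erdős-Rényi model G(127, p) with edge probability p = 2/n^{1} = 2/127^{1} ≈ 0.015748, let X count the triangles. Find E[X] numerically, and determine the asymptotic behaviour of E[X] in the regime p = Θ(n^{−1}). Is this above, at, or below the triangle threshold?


Number of potential triangles: C(127, 3) = 333375.
Each occurs with probability p³ ≈ (0.015748)³ ≈ 3.9055196e-06.
By linearity: E[X] = C(127, 3)·p³ ≈ 333375 · 3.9055196e-06 ≈ 1.30200.
Here α = 1, so p = 2/n is exactly at the triangle threshold p ~ 1/n. Asymptotically E[X] → c³/6 = 2³/6 = 4/3 ≈ 1.33333, a bounded constant. In this regime the triangle count is asymptotically Poisson(c³/6).

E[X] ≈ 1.30200; in regime p = Θ(1/n^{1}) E[X] stays bounded (at the triangle threshold p ~ 1/n).


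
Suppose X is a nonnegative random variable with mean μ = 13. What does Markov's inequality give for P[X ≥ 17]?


μ = E[X] = 13, a = 17.
Markov: P[X ≥ 17] ≤ μ/a = (13)/17 = 13/17.
Numerically: ≈ 0.7647.
(Since a = 17 > μ = 13.0000, the bound 13/17 is < 1 and informative.)

P[X ≥ 17] ≤ 13/17 ≈ 0.7647.


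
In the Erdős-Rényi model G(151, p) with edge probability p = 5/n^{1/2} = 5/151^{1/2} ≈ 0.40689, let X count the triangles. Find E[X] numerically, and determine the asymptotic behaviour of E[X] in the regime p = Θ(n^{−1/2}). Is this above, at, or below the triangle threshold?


Number of potential triangles: C(151, 3) = 562475.
Each occurs with probability p³ ≈ (0.40689)³ ≈ 6.7366594e-02.
By linearity: E[X] = C(151, 3)·p³ ≈ 562475 · 6.7366594e-02 ≈ 37892.02511.
Since α = 1/2 < 1, p = c/n^{1/2} ≫ 1/n is above the triangle threshold p ~ 1/n. Asymptotically E[X] ~ (c³/6)·n^{3(1−α)} = (5³/6)·n^{1.5} → ∞; triangles are abundant w.h.p.

E[X] ≈ 37892.02511; in regime p = Θ(1/n^{1/2}) E[X] diverges (above the triangle threshold p ~ 1/n).


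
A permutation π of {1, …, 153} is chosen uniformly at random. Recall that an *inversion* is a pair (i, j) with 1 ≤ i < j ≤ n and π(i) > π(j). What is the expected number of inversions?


Write X = Σ X_I over the C(153, 2) = 11628 pairs i < j, with X_I the indicator of one inversion.
There are 11628 indicators.
For each fixed pair i < j, the values π(i) and π(j) are two distinct elements of {1, …, 153} in uniformly random order; by symmetry P[π(i) > π(j)] = 1/2.
By linearity: E[X] = 11628 · (1/2) = C(153, 2) · (1/2) = 11628/2 = 5814 ≈ 5814.00000.

E[X] = 5814 = 5814.00000.


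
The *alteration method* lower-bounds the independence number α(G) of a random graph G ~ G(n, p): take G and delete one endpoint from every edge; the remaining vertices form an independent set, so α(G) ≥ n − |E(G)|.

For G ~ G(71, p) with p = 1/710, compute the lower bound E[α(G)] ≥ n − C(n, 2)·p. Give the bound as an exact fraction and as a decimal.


E[|E(G)|] = C(71, 2)·p = 2485 · (1/710) = 7/2.
E[α(G)] ≥ n − E[|E(G)|] = 71 − 7/2 = 135/2.
Numerically: ≈ 67.5000.
(This is only a lower bound; the true E[α(G)] may be larger.)

E[α(G)] ≥ 135/2 ≈ 67.5000.


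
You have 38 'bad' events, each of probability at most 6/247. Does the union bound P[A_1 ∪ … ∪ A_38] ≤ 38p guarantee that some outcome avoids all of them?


Union bound: P[∪_{i=1}^{38} A_i] ≤ Σ_i P[A_i] ≤ 38·p = 38·(6/247) = 12/13.
Numerically: 12/13 ≈ 0.923.
Is 12/13 < 1? YES.
Since P[∪ A_i] ≤ 12/13 < 1, the complement has P[∩ A_i^c] ≥ 1 − 12/13 = 1/13 > 0, so some outcome avoids every A_i.

38·p = 12/13 ≈ 0.923; existence CERTIFIED by the union bound.


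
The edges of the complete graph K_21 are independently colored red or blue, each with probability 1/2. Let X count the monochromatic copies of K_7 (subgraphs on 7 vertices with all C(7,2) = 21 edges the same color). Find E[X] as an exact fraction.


Let X = Σ_S X_S over the C(21, 7) = 116280 subsets S of size 7, where X_S = 1 if the K_7 on S is monochromatic.
For a fixed S, the K_7 on S has C(7, 2) = 21 edges. P[all 21 edges red] = (1/2)^21, and likewise for blue, so P[monochromatic] = 2·(1/2)^21 = 2^{1 − 21} = 1/1048576.
By linearity: E[X] = C(21, 7) · 2^{1 − 21} = 116280 · 1/1048576 = 14535/131072.
Numerically: E[X] ≈ 0.1109.

E[X] = C(21,7)·2^(1−C(7,2)) = 14535/131072 ≈ 0.1109.


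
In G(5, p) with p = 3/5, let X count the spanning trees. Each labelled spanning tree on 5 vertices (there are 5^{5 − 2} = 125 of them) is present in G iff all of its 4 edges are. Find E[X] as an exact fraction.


K_5 has 5^{5 − 2} = 125 labelled spanning trees.
For each such spanning tree H, let X_H = 1 if all 4 edges of H are present in G. Then P[X_H = 1] = p^{4} = (3/5)^{4} = 81/625.
By linearity of expectation: E[X] = Σ_H E[X_H] = 125 · p^{4} = 125 · 81/625 = 81/5.
Numerically: E[X] ≈ 16.2.

E[X] = 125 · (3/5)^{4} = 81/5 ≈ 16.2.


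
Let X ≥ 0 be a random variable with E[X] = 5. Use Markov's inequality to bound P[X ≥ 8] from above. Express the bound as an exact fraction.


μ = E[X] = 5, a = 8.
Markov: P[X ≥ 8] ≤ μ/a = (5)/8 = 5/8.
Numerically: ≈ 0.6250.
(Since a = 8 > μ = 5.0000, the bound 5/8 is < 1 and informative.)

P[X ≥ 8] ≤ 5/8 ≈ 0.6250.


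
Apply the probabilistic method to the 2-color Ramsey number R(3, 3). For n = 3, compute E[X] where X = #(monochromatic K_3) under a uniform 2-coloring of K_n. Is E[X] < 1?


E[X] = C(3, 3) · 2^{1 − 3} = 1 · 2^{−2} = 1/4.
As a reduced fraction: E[X] = 1/4 ≈ 0.250000.
Is E[X] < 1? YES.
Since E[X] < 1, there exists a 2-coloring of K_{3} with no monochromatic K_3; hence R(3, 3) > 3.

E[X] = 1/4 ≈ 0.250000; E[X] < 1, so R(3, 3) > 3.


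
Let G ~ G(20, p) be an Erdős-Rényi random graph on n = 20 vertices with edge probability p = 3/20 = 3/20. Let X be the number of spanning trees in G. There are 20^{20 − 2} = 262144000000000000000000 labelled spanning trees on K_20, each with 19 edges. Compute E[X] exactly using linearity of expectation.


K_20 has 20^{20 − 2} = 262144000000000000000000 labelled spanning trees.
For each such spanning tree H, let X_H = 1 if all 19 edges of H are present in G. Then P[X_H = 1] = p^{19} = (3/20)^{19} = 1162261467/5242880000000000000000000.
Summing the indicators: E[X] = Σ_H E[X_H] = 262144000000000000000000 · p^{19} = 262144000000000000000000 · 1162261467/5242880000000000000000000 = 1162261467/20.
Numerically: E[X] ≈ 5.81e+07.

E[X] = 262144000000000000000000 · (3/20)^{19} = 1162261467/20 ≈ 5.81e+07.


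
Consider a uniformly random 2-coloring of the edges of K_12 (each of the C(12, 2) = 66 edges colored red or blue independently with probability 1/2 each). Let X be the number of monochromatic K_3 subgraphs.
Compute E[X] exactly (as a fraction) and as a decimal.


Let X = Σ_S X_S over the C(12, 3) = 220 subsets S of size 3, where X_S = 1 if the K_3 on S is monochromatic.
For a fixed S, the K_3 on S has C(3, 2) = 3 edges. P[all 3 edges red] = (1/2)^3, and likewise for blue, so P[monochromatic] = 2·(1/2)^3 = 2^{1 − 3} = 1/4.
Summing: E[X] = C(12, 3) · 2^{1 − 3} = 220 · 1/4 = 55.
Numerically: E[X] ≈ 55.00000.

E[X] = C(12,3)·2^(1−C(3,2)) = 55 ≈ 55.00000.


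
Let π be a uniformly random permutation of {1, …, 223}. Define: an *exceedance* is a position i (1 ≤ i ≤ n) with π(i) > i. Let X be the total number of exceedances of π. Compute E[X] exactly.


Write X = Σ_{i=1}^{223} X_i, where X_i = 1_{π(i) > i}.
For each fixed i, π(i) is uniform over {1, …, 223} (marginal of a uniform permutation), so P[π(i) > i] = (n − i)/n. Summing: Σ_{i=1}^{223} (n − i)/n = (0 + 1 + … + 222)/223 = 223(223 − 1)/(2·223) = (223 − 1)/2.
Hence E[X] = Σ_{i=1}^{223} (223 − i)/223 = 111 ≈ 111.000.

E[X] = 111 = 111.000.


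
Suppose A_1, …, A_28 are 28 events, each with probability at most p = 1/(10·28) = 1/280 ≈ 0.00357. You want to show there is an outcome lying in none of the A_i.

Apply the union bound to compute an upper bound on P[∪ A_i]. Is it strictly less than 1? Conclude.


Union bound: P[∪_{i=1}^{28} A_i] ≤ Σ_i P[A_i] ≤ 28·p = 28·(1/280) = 1/10.
Numerically: 1/10 ≈ 0.10000.
Is 1/10 < 1? YES.
Since P[∪ A_i] ≤ 1/10 < 1, the complement has P[∩ A_i^c] ≥ 1 − 1/10 = 9/10 > 0, so some outcome avoids every A_i.

28·p = 1/10 ≈ 0.10000; existence CERTIFIED by the union bound.


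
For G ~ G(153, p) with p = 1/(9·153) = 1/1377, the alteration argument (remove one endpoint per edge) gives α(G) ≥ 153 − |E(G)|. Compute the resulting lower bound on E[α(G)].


E[|E(G)|] = C(153, 2)·p = 11628 · (1/1377) = 76/9.
E[α(G)] ≥ n − E[|E(G)|] = 153 − 76/9 = 1301/9.
Numerically: ≈ 144.555556.
(This is only a lower bound; the true E[α(G)] may be larger.)

E[α(G)] ≥ 1301/9 ≈ 144.555556.


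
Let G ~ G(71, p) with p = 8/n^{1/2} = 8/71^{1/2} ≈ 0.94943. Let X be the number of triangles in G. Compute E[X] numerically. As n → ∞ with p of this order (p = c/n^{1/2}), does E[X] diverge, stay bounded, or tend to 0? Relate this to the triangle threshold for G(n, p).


Number of potential triangles: C(71, 3) = 57155.
Each occurs with probability p³ ≈ (0.94943)³ ≈ 8.5582001e-01.
By linearity: E[X] = C(71, 3)·p³ ≈ 57155 · 8.5582001e-01 ≈ 48914.39282.
Since α = 1/2 < 1, p = c/n^{1/2} ≫ 1/n is above the triangle threshold p ~ 1/n. Asymptotically E[X] ~ (c³/6)·n^{3(1−α)} = (8³/6)·n^{1.5} → ∞; triangles are abundant w.h.p.

E[X] ≈ 48914.39282; in regime p = Θ(1/n^{1/2}) E[X] diverges (above the triangle threshold p ~ 1/n).


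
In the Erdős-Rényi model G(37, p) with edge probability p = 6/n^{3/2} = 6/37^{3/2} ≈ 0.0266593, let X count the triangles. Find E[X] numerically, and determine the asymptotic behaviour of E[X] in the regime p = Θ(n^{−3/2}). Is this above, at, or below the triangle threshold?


Number of potential triangles: C(37, 3) = 7770.
Each occurs with probability p³ ≈ (0.0266593)³ ≈ 1.89472416e-05.
By linearity: E[X] = C(37, 3)·p³ ≈ 7770 · 1.89472416e-05 ≈ 0.147220.
Since α = 3/2 > 1, p = c/n^{3/2} = o(1/n) is below the triangle threshold p ~ 1/n. Asymptotically E[X] ~ (c³/6)·n^{3(1−α)} = (6³/6)·n^{-1.5} → 0, so by Markov's inequality G has no triangles w.h.p.

E[X] ≈ 0.147220; in regime p = Θ(1/n^{3/2}) E[X] tends to 0 (below the triangle threshold p ~ 1/n).


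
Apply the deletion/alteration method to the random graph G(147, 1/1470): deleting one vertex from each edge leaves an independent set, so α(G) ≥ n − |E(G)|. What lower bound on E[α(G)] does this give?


E[|E(G)|] = C(147, 2)·p = 10731 · (1/1470) = 73/10.
E[α(G)] ≥ n − E[|E(G)|] = 147 − 73/10 = 1397/10.
Numerically: ≈ 139.7000.
(This is only a lower bound; the true E[α(G)] may be larger.)

E[α(G)] ≥ 1397/10 ≈ 139.7000.


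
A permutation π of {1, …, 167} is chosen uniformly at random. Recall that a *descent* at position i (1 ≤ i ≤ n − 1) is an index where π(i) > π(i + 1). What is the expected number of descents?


Write X = Σ X_I over i = 1, …, 166, with X_I the indicator of one descent.
There are 166 indicators.
For each fixed i, the pair (π(i), π(i+1)) is a uniformly random ordered pair of distinct values from {1, …, 167}; by symmetry P[π(i) > π(i+1)] = 1/2.
By linearity: E[X] = 166 · (1/2) = (167 − 1) · (1/2) = 83 ≈ 83.000000.

E[X] = 83 = 83.000000.


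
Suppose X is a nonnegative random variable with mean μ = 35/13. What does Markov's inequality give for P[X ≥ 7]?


μ = E[X] = 35/13, a = 7.
Markov: P[X ≥ 7] ≤ μ/a = (35/13)/7 = 5/13.
Numerically: ≈ 0.38462.
(Since a = 7 > μ = 2.69231, the bound 5/13 is < 1 and informative.)

P[X ≥ 7] ≤ 5/13 ≈ 0.38462.


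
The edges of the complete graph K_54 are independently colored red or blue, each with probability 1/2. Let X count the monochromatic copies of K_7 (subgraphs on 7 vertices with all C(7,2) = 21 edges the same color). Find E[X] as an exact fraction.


Let X = Σ_S X_S over the C(54, 7) = 177100560 subsets S of size 7, where X_S = 1 if the K_7 on S is monochromatic.
For a fixed S, the K_7 on S has C(7, 2) = 21 edges. P[all 21 edges red] = (1/2)^21, and likewise for blue, so P[monochromatic] = 2·(1/2)^21 = 2^{1 − 21} = 1/1048576.
By linearity of expectation: E[X] = C(54, 7) · 2^{1 − 21} = 177100560 · 1/1048576 = 11068785/65536.
Numerically: E[X] ≈ 168.896255.

E[X] = C(54,7)·2^(1−C(7,2)) = 11068785/65536 ≈ 168.896255.


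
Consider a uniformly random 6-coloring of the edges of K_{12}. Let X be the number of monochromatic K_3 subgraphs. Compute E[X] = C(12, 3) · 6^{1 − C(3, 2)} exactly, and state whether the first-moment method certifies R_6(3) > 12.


E[X] = C(12, 3) · 6^{1 − 3} = 220 · 6^{−2} = 220/36.
As a reduced fraction: E[X] = 55/9 ≈ 6.111.
Is E[X] < 1? NO.
Since E[X] ≥ 1, the first-moment bound is inconclusive at n = 12; it does NOT by itself certify R_6(3) > 12.

E[X] = 55/9 ≈ 6.111; E[X] ≥ 1; first-moment method inconclusive here.


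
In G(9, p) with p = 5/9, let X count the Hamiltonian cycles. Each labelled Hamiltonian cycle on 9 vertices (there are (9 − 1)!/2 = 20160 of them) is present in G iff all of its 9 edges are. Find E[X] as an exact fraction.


K_9 has (9 − 1)!/2 = 20160 labelled Hamiltonian cycles.
For each such Hamiltonian cycle H, let X_H = 1 if all 9 edges of H are present in G. Then P[X_H = 1] = p^{9} = (5/9)^{9} = 1953125/387420489.
By linearity: E[X] = Σ_H E[X_H] = 20160 · p^{9} = 20160 · 1953125/387420489 = 4375000000/43046721.
Numerically: E[X] ≈ 102.

E[X] = 20160 · (5/9)^{9} = 4375000000/43046721 ≈ 102.


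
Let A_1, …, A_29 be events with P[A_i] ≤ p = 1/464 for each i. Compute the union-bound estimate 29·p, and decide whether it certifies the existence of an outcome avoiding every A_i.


Union bound: P[∪_{i=1}^{29} A_i] ≤ Σ_i P[A_i] ≤ 29·p = 29·(1/464) = 1/16.
Numerically: 1/16 ≈ 0.062500.
Is 1/16 < 1? YES.
Since P[∪ A_i] ≤ 1/16 < 1, the complement has P[∩ A_i^c] ≥ 1 − 1/16 = 15/16 > 0, so some outcome avoids every A_i.

29·p = 1/16 ≈ 0.062500; existence CERTIFIED by the union bound.


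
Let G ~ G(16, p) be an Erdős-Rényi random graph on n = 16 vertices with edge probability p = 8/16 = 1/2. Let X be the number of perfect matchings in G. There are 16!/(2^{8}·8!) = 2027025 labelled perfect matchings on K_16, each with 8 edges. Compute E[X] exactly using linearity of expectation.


K_16 has 16!/(2^{8}·8!) = 2027025 labelled perfect matchings.
For each such perfect matching H, let X_H = 1 if all 8 edges of H are present in G. Then P[X_H = 1] = p^{8} = (1/2)^{8} = 1/256.
Summing the indicators: E[X] = Σ_H E[X_H] = 2027025 · p^{8} = 2027025 · 1/256 = 2027025/256.
Numerically: E[X] ≈ 7918.

E[X] = 2027025 · (1/2)^{8} = 2027025/256 ≈ 7918.


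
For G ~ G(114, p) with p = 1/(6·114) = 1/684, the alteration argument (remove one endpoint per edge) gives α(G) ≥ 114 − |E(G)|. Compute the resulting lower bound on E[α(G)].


E[|E(G)|] = C(114, 2)·p = 6441 · (1/684) = 113/12.
E[α(G)] ≥ n − E[|E(G)|] = 114 − 113/12 = 1255/12.
Numerically: ≈ 104.583333.
(This is only a lower bound; the true E[α(G)] may be larger.)

E[α(G)] ≥ 1255/12 ≈ 104.583333.


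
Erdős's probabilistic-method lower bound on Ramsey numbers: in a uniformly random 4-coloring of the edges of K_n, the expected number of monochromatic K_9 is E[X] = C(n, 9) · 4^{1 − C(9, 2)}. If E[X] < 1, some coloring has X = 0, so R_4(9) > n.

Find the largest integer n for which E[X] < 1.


We need C(n, 9) · 4^{1 − 36} < 1, i.e. C(n, 9) < 4^{36 − 1} = 1180591620717411303424.
Check values of n near the boundary:
  n = 912: C(912, 9) = 1156095740032081475120; 1156095740032081475120 < 1180591620717411303424? YES
  n = 913: C(913, 9) = 1167605542753639808390; 1167605542753639808390 < 1180591620717411303424? YES
  n = 914: C(914, 9) = 1179217089587653905932; 1179217089587653905932 < 1180591620717411303424? YES
  n = 915: C(915, 9) = 1190931166636537885130; 1190931166636537885130 < 1180591620717411303424? NO
  n = 916: C(916, 9) = 1202748565202942340440; 1202748565202942340440 < 1180591620717411303424? NO
  n = 917: C(917, 9) = 1214670081818390006810; 1214670081818390006810 < 1180591620717411303424? NO
The largest n with C(n, 9) < 1180591620717411303424 is n = 914 (where E[X] = 294804272396913476483/295147905179352825856 ≈ 0.9988). Hence R_4(9) > 914, i.e. R_4(9) ≥ 915.

Largest n = 914; hence R_4(9) > 914.


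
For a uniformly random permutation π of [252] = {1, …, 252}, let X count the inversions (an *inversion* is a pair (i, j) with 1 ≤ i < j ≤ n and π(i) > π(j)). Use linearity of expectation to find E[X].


Write X = Σ X_I over the C(252, 2) = 31626 pairs i < j, with X_I the indicator of one inversion.
There are 31626 indicators.
For each fixed pair i < j, the values π(i) and π(j) are two distinct elements of {1, …, 252} in uniformly random order; by symmetry P[π(i) > π(j)] = 1/2.
By linearity: E[X] = 31626 · (1/2) = C(252, 2) · (1/2) = 31626/2 = 15813 ≈ 15813.0000.

E[X] = 15813 = 15813.0000.


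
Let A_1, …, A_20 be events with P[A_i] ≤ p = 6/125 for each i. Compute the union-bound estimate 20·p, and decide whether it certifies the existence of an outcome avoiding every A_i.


Union bound: P[∪_{i=1}^{20} A_i] ≤ Σ_i P[A_i] ≤ 20·p = 20·(6/125) = 24/25.
Numerically: 24/25 ≈ 0.9600.
Is 24/25 < 1? YES.
Since P[∪ A_i] ≤ 24/25 < 1, the complement has P[∩ A_i^c] ≥ 1 − 24/25 = 1/25 > 0, so some outcome avoids every A_i.

20·p = 24/25 ≈ 0.9600; existence CERTIFIED by the union bound.


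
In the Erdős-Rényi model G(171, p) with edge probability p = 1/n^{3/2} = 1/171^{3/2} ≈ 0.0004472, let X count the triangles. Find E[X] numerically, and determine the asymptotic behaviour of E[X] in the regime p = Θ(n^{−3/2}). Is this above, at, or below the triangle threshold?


Number of potential triangles: C(171, 3) = 818805.
Each occurs with probability p³ ≈ (0.0004472)³ ≈ 8.9437058e-11.
By linearity: E[X] = C(171, 3)·p³ ≈ 818805 · 8.9437058e-11 ≈ 0.00007.
Since α = 3/2 > 1, p = c/n^{3/2} = o(1/n) is below the triangle threshold p ~ 1/n. Asymptotically E[X] ~ (c³/6)·n^{3(1−α)} = (1³/6)·n^{-1.5} → 0, so by Markov's inequality G has no triangles w.h.p.

E[X] ≈ 0.00007; in regime p = Θ(1/n^{3/2}) E[X] tends to 0 (below the triangle threshold p ~ 1/n).


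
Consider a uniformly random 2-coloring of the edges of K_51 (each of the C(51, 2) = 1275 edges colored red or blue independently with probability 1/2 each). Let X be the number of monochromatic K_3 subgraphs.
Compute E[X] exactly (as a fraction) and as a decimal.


Let X = Σ_S X_S over the C(51, 3) = 20825 subsets S of size 3, where X_S = 1 if the K_3 on S is monochromatic.
For a fixed S, the K_3 on S has C(3, 2) = 3 edges. P[all 3 edges red] = (1/2)^3, and likewise for blue, so P[monochromatic] = 2·(1/2)^3 = 2^{1 − 3} = 1/4.
By linearity of expectation: E[X] = C(51, 3) · 2^{1 − 3} = 20825 · 1/4 = 20825/4.
Numerically: E[X] ≈ 5206.2500.

E[X] = C(51,3)·2^(1−C(3,2)) = 20825/4 ≈ 5206.2500.


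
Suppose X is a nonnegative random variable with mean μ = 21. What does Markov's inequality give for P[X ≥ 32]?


μ = E[X] = 21, a = 32.
Markov: P[X ≥ 32] ≤ μ/a = (21)/32 = 21/32.
Numerically: ≈ 0.65625.
(Since a = 32 > μ = 21.00000, the bound 21/32 is < 1 and informative.)

P[X ≥ 32] ≤ 21/32 ≈ 0.65625.


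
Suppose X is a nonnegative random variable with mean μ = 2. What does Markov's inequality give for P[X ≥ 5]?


μ = E[X] = 2, a = 5.
Markov: P[X ≥ 5] ≤ μ/a = (2)/5 = 2/5.
Numerically: ≈ 0.4000.
(Since a = 5 > μ = 2.0000, the bound 2/5 is < 1 and informative.)

P[X ≥ 5] ≤ 2/5 ≈ 0.4000.


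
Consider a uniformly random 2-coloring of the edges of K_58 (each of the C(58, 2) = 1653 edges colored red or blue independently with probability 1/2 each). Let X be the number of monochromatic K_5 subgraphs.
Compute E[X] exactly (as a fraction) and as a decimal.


Let X = Σ_S X_S over the C(58, 5) = 4582116 subsets S of size 5, where X_S = 1 if the K_5 on S is monochromatic.
For a fixed S, the K_5 on S has C(5, 2) = 10 edges. P[all 10 edges red] = (1/2)^10, and likewise for blue, so P[monochromatic] = 2·(1/2)^10 = 2^{1 − 10} = 1/512.
By linearity of expectation: E[X] = C(58, 5) · 2^{1 − 10} = 4582116 · 1/512 = 1145529/128.
Numerically: E[X] ≈ 8949.445.

E[X] = C(58,5)·2^(1−C(5,2)) = 1145529/128 ≈ 8949.445.


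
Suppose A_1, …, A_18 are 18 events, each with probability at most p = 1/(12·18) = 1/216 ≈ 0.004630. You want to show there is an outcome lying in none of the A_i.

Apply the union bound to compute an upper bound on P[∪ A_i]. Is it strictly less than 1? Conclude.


Union bound: P[∪_{i=1}^{18} A_i] ≤ Σ_i P[A_i] ≤ 18·p = 18·(1/216) = 1/12.
Numerically: 1/12 ≈ 0.083333.
Is 1/12 < 1? YES.
Since P[∪ A_i] ≤ 1/12 < 1, the complement has P[∩ A_i^c] ≥ 1 − 1/12 = 11/12 > 0, so some outcome avoids every A_i.

18·p = 1/12 ≈ 0.083333; existence CERTIFIED by the union bound.


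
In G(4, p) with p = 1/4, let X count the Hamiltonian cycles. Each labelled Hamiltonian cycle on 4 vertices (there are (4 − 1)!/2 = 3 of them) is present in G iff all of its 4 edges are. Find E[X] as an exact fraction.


K_4 has (4 − 1)!/2 = 3 labelled Hamiltonian cycles.
For each such Hamiltonian cycle H, let X_H = 1 if all 4 edges of H are present in G. Then P[X_H = 1] = p^{4} = (1/4)^{4} = 1/256.
Summing the indicators: E[X] = Σ_H E[X_H] = 3 · p^{4} = 3 · 1/256 = 3/256.
Numerically: E[X] ≈ 0.011719.

E[X] = 3 · (1/4)^{4} = 3/256 ≈ 0.011719.


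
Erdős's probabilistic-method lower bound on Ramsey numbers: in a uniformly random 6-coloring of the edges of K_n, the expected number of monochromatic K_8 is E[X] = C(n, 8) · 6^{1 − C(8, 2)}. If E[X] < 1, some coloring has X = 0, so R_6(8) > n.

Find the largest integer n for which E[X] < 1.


We need C(n, 8) · 6^{1 − 28} < 1, i.e. C(n, 8) < 6^{28 − 1} = 1023490369077469249536.
Check values of n near the boundary:
  n = 1590: C(1590, 8) = 995397314198933813310; 995397314198933813310 < 1023490369077469249536? YES
  n = 1591: C(1591, 8) = 1000427749141189953870; 1000427749141189953870 < 1023490369077469249536? YES
  n = 1592: C(1592, 8) = 1005480414540892933435; 1005480414540892933435 < 1023490369077469249536? YES
  n = 1593: C(1593, 8) = 1010555394551193970323; 1010555394551193970323 < 1023490369077469249536? YES
  n = 1594: C(1594, 8) = 1015652773590544255167; 1015652773590544255167 < 1023490369077469249536? YES
  n = 1595: C(1595, 8) = 1020772636343363633895; 1020772636343363633895 < 1023490369077469249536? YES
  n = 1596: C(1596, 8) = 1025915067760710553965; 1025915067760710553965 < 1023490369077469249536? NO
  n = 1597: C(1597, 8) = 1031080153060953275445; 1031080153060953275445 < 1023490369077469249536? NO
  n = 1598: C(1598, 8) = 1036267977730442348529; 1036267977730442348529 < 1023490369077469249536? NO
The largest n with C(n, 8) < 1023490369077469249536 is n = 1595 (where E[X] = 113419181815929292655/113721152119718805504 ≈ 0.9973). Hence R_6(8) > 1595, i.e. R_6(8) ≥ 1596.

Largest n = 1595; hence R_6(8) > 1595.


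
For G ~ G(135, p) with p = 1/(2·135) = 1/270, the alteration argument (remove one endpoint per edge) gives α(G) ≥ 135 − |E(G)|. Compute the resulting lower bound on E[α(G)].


E[|E(G)|] = C(135, 2)·p = 9045 · (1/270) = 67/2.
E[α(G)] ≥ n − E[|E(G)|] = 135 − 67/2 = 203/2.
Numerically: ≈ 101.500.
(This is only a lower bound; the true E[α(G)] may be larger.)

E[α(G)] ≥ 203/2 ≈ 101.500.


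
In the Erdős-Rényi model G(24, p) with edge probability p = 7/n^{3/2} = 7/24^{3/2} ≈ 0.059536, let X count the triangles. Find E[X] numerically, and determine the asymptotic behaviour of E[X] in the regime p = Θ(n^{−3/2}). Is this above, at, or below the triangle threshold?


Number of potential triangles: C(24, 3) = 2024.
Each occurs with probability p³ ≈ (0.059536)³ ≈ 2.1102968e-04.
By linearity: E[X] = C(24, 3)·p³ ≈ 2024 · 2.1102968e-04 ≈ 0.42712.
Since α = 3/2 > 1, p = c/n^{3/2} = o(1/n) is below the triangle threshold p ~ 1/n. Asymptotically E[X] ~ (c³/6)·n^{3(1−α)} = (7³/6)·n^{-1.5} → 0, so by Markov's inequality G has no triangles w.h.p.

E[X] ≈ 0.42712; in regime p = Θ(1/n^{3/2}) E[X] tends to 0 (below the triangle threshold p ~ 1/n).


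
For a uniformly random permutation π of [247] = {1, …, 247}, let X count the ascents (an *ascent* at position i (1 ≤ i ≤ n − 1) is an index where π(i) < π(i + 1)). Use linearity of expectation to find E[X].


Write X = Σ X_I over i = 1, …, 246, with X_I the indicator of one ascent.
There are 246 indicators.
For each fixed i, the pair (π(i), π(i+1)) is a uniformly random ordered pair of distinct values from {1, …, 247}; by symmetry P[π(i) < π(i+1)] = 1/2.
By linearity: E[X] = 246 · (1/2) = (247 − 1) · (1/2) = 123 ≈ 123.000000.

E[X] = 123 = 123.000000.
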